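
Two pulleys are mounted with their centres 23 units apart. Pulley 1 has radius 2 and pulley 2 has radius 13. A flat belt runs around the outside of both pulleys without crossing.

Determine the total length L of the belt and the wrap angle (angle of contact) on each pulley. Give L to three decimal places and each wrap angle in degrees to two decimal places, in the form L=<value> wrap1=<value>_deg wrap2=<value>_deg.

L=98.493 wrap1=122.86_deg wrap2=237.14_deg

open belt: β = asin((r2−r1)/C) = asin(11/23) = 28.5719°
wrap1 = π − 2β = 122.8562°
wrap2 = π + 2β = 237.1438°
tangent length = C·cosβ = 20.1990
L = r1·wrap1 + r2·wrap2 + 2·C·cosβ = 2·2.1442 + 13·4.1389 + 2·20.1990 = 98.4927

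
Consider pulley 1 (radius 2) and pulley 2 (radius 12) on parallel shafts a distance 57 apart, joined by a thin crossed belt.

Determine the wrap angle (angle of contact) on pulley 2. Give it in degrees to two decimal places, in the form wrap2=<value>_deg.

wrap2=208.44_deg

crossed belt: β = asin((r1+r2)/C) = asin(14/57) = 14.2181°
wrap1 = wrap2 = π + 2β = 208.4362°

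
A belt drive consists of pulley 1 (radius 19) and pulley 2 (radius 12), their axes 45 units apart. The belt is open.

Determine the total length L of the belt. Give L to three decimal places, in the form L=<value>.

open belt: β = asin((r2−r1)/C) = asin(-7/45) = -8.9490°
wrap1 = π − 2β = 197.8980°
wrap2 = π + 2β = 162.1020°
tangent length = C·cosβ = 44.4522
L = r1·wrap1 + r2·wrap2 + 2·C·cosβ = 19·3.4540 + 12·2.8292 + 2·44.4522 = 188.4805

L=188.480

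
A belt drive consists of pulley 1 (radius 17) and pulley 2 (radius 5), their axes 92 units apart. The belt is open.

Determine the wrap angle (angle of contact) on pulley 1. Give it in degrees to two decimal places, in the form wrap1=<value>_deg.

wrap1=194.99_deg

open belt: β = asin((r2−r1)/C) = asin(-12/92) = -7.4947°
wrap1 = π − 2β = 194.9894°
wrap2 = π + 2β = 165.0106°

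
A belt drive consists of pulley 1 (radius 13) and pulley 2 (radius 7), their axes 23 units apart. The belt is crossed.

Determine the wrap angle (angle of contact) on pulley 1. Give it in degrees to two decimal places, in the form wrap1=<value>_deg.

wrap1=300.82_deg

crossed belt: β = asin((r1+r2)/C) = asin(20/23) = 60.4082°
wrap1 = wrap2 = π + 2β = 300.8163°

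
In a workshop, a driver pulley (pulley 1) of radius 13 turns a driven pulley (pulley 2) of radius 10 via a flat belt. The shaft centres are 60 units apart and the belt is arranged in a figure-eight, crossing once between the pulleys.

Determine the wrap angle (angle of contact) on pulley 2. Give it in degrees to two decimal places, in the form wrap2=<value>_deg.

wrap2=225.08_deg

crossed belt: β = asin((r1+r2)/C) = asin(23/60) = 22.5403°
wrap1 = wrap2 = π + 2β = 225.0806°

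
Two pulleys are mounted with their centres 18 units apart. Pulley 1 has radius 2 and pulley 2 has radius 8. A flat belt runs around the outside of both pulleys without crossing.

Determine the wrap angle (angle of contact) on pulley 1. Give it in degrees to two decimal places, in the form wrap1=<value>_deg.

wrap1=141.06_deg

open belt: β = asin((r2−r1)/C) = asin(6/18) = 19.4712°
wrap1 = π − 2β = 141.0576°
wrap2 = π + 2β = 218.9424°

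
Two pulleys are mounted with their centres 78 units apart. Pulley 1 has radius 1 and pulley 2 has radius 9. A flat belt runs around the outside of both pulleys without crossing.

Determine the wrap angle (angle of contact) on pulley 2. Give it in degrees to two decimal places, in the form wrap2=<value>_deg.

wrap2=191.77_deg

open belt: β = asin((r2−r1)/C) = asin(8/78) = 5.8868°
wrap1 = π − 2β = 168.2263°
wrap2 = π + 2β = 191.7737°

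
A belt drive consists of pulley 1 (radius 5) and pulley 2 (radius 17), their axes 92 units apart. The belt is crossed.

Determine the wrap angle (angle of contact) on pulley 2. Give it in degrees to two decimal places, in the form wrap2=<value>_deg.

crossed belt: β = asin((r1+r2)/C) = asin(22/92) = 13.8352°
wrap1 = wrap2 = π + 2β = 207.6704°

wrap2=207.67_deg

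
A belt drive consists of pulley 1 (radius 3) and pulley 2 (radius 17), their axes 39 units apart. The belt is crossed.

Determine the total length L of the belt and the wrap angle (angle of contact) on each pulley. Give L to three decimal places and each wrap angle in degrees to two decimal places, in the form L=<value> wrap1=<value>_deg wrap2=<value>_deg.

crossed belt: β = asin((r1+r2)/C) = asin(20/39) = 30.8519°
wrap1 = wrap2 = π + 2β = 241.7038°
tangent length = C·cosβ = 33.4813
L = (r1+r2)·wrap + 2·C·cosβ = 20·4.2185 + 2·33.4813 = 151.3332

L=151.333 wrap1=241.70_deg wrap2=241.70_deg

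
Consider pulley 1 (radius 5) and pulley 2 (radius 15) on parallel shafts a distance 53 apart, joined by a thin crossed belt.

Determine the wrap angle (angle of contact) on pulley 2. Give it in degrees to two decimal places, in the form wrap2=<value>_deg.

wrap2=224.34_deg

crossed belt: β = asin((r1+r2)/C) = asin(20/53) = 22.1702°
wrap1 = wrap2 = π + 2β = 224.3403°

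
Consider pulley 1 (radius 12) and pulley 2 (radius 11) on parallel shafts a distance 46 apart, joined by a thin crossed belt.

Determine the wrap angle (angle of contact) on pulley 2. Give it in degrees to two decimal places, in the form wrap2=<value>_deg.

wrap2=240.00_deg

crossed belt: β = asin((r1+r2)/C) = asin(23/46) = 30.0000°
wrap1 = wrap2 = π + 2β = 240.0000°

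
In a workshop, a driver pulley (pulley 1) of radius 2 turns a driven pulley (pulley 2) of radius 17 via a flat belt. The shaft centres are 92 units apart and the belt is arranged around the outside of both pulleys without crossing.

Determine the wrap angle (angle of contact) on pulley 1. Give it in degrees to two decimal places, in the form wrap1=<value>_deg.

open belt: β = asin((r2−r1)/C) = asin(15/92) = 9.3836°
wrap1 = π − 2β = 161.2328°
wrap2 = π + 2β = 198.7672°

wrap1=161.23_deg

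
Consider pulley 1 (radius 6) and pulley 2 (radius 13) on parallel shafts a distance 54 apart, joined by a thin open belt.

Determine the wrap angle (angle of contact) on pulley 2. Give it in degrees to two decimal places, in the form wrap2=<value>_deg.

open belt: β = asin((r2−r1)/C) = asin(7/54) = 7.4482°
wrap1 = π − 2β = 165.1036°
wrap2 = π + 2β = 194.8964°

wrap2=194.90_deg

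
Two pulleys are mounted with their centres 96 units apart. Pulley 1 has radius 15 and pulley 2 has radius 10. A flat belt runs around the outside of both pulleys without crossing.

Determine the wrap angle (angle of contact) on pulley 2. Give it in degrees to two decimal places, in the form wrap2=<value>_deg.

open belt: β = asin((r2−r1)/C) = asin(-5/96) = -2.9855°
wrap1 = π − 2β = 185.9710°
wrap2 = π + 2β = 174.0290°

wrap2=174.03_deg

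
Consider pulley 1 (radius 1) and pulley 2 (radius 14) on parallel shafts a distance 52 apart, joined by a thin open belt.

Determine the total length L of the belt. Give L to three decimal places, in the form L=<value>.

L=154.391

open belt: β = asin((r2−r1)/C) = asin(13/52) = 14.4775°
wrap1 = π − 2β = 151.0450°
wrap2 = π + 2β = 208.9550°
tangent length = C·cosβ = 50.3488
L = r1·wrap1 + r2·wrap2 + 2·C·cosβ = 1·2.6362 + 14·3.6470 + 2·50.3488 = 154.3911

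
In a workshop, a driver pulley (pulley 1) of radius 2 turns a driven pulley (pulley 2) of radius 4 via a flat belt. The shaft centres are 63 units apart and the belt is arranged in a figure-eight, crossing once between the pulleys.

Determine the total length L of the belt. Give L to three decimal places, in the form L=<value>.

crossed belt: β = asin((r1+r2)/C) = asin(6/63) = 5.4650°
wrap1 = wrap2 = π + 2β = 190.9300°
tangent length = C·cosβ = 62.7136
L = (r1+r2)·wrap + 2·C·cosβ = 6·3.3324 + 2·62.7136 = 145.4214

L=145.421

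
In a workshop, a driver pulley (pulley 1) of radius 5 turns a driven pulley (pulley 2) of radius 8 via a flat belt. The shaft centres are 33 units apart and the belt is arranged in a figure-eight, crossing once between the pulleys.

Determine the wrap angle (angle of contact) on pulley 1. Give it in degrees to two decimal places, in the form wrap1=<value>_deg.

wrap1=226.40_deg

crossed belt: β = asin((r1+r2)/C) = asin(13/33) = 23.1998°
wrap1 = wrap2 = π + 2β = 226.3997°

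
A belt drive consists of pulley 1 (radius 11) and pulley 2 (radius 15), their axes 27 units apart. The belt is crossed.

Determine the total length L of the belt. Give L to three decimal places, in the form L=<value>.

L=163.726

crossed belt: β = asin((r1+r2)/C) = asin(26/27) = 74.3575°
wrap1 = wrap2 = π + 2β = 328.7151°
tangent length = C·cosβ = 7.2801
L = (r1+r2)·wrap + 2·C·cosβ = 26·5.7372 + 2·7.2801 = 163.7264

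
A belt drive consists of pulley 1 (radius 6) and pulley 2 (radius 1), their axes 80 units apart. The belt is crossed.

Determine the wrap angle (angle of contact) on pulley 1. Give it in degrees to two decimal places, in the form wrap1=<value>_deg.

crossed belt: β = asin((r1+r2)/C) = asin(7/80) = 5.0198°
wrap1 = wrap2 = π + 2β = 190.0396°

wrap1=190.04_deg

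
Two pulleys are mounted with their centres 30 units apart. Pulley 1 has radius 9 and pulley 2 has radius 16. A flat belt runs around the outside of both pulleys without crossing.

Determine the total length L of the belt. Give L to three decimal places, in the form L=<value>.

L=140.181

open belt: β = asin((r2−r1)/C) = asin(7/30) = 13.4934°
wrap1 = π − 2β = 153.0132°
wrap2 = π + 2β = 206.9868°
tangent length = C·cosβ = 29.1719
L = r1·wrap1 + r2·wrap2 + 2·C·cosβ = 9·2.6706 + 16·3.6126 + 2·29.1719 = 140.1807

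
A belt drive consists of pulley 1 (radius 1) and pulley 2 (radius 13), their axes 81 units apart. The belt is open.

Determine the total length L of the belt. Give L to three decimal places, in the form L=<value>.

L=207.763

open belt: β = asin((r2−r1)/C) = asin(12/81) = 8.5196°
wrap1 = π − 2β = 162.9608°
wrap2 = π + 2β = 197.0392°
tangent length = C·cosβ = 80.1062
L = r1·wrap1 + r2·wrap2 + 2·C·cosβ = 1·2.8442 + 13·3.4390 + 2·80.1062 = 207.7633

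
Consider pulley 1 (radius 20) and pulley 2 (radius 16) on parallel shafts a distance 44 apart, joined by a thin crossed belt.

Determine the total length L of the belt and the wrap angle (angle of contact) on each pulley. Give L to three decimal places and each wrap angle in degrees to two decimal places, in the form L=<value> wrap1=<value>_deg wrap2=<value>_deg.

L=232.687 wrap1=289.81_deg wrap2=289.81_deg

crossed belt: β = asin((r1+r2)/C) = asin(36/44) = 54.9032°
wrap1 = wrap2 = π + 2β = 289.8064°
tangent length = C·cosβ = 25.2982
L = (r1+r2)·wrap + 2·C·cosβ = 36·5.0581 + 2·25.2982 = 232.6872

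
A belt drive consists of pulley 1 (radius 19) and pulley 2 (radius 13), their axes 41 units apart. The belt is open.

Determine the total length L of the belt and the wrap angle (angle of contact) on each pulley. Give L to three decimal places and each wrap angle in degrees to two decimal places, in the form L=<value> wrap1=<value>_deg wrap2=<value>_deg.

open belt: β = asin((r2−r1)/C) = asin(-6/41) = -8.4150°
wrap1 = π − 2β = 196.8299°
wrap2 = π + 2β = 163.1701°
tangent length = C·cosβ = 40.5586
L = r1·wrap1 + r2·wrap2 + 2·C·cosβ = 19·3.4353 + 13·2.8479 + 2·40.5586 = 183.4106

L=183.411 wrap1=196.83_deg wrap2=163.17_deg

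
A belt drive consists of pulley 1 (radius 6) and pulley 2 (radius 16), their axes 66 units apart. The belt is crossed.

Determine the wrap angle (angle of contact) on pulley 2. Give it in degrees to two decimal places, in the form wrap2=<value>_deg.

crossed belt: β = asin((r1+r2)/C) = asin(22/66) = 19.4712°
wrap1 = wrap2 = π + 2β = 218.9424°

wrap2=218.94_deg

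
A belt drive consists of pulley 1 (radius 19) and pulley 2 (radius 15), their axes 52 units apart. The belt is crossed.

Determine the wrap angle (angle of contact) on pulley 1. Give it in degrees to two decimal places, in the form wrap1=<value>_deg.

wrap1=261.66_deg

crossed belt: β = asin((r1+r2)/C) = asin(34/52) = 40.8322°
wrap1 = wrap2 = π + 2β = 261.6644°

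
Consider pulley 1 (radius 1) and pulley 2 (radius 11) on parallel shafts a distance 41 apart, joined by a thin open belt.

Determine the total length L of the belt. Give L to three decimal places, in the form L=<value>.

open belt: β = asin((r2−r1)/C) = asin(10/41) = 14.1170°
wrap1 = π − 2β = 151.7660°
wrap2 = π + 2β = 208.2340°
tangent length = C·cosβ = 39.7618
L = r1·wrap1 + r2·wrap2 + 2·C·cosβ = 1·2.6488 + 11·3.6344 + 2·39.7618 = 122.1504

L=122.150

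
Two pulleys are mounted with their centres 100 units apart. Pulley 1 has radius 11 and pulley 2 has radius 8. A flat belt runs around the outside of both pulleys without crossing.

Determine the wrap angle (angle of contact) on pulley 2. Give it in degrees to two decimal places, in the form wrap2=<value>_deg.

open belt: β = asin((r2−r1)/C) = asin(-3/100) = -1.7191°
wrap1 = π − 2β = 183.4383°
wrap2 = π + 2β = 176.5617°

wrap2=176.56_deg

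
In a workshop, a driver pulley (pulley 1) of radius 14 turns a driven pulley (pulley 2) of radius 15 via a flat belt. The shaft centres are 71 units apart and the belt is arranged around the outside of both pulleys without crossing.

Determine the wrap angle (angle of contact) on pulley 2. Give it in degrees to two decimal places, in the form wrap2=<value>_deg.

open belt: β = asin((r2−r1)/C) = asin(1/71) = 0.8070°
wrap1 = π − 2β = 178.3860°
wrap2 = π + 2β = 181.6140°

wrap2=181.61_deg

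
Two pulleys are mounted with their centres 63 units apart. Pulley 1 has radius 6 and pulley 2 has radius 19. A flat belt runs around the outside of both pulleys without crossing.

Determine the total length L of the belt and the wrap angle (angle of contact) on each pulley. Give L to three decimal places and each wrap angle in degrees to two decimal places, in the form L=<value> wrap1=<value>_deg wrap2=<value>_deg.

L=207.232 wrap1=156.18_deg wrap2=203.82_deg

open belt: β = asin((r2−r1)/C) = asin(13/63) = 11.9085°
wrap1 = π − 2β = 156.1830°
wrap2 = π + 2β = 203.8170°
tangent length = C·cosβ = 61.6441
L = r1·wrap1 + r2·wrap2 + 2·C·cosβ = 6·2.7259 + 19·3.5573 + 2·61.6441 = 207.2320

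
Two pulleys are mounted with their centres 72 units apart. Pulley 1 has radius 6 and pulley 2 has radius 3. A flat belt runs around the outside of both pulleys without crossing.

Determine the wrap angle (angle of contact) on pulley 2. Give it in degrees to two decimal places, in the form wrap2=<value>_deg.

open belt: β = asin((r2−r1)/C) = asin(-3/72) = -2.3880°
wrap1 = π − 2β = 184.7760°
wrap2 = π + 2β = 175.2240°

wrap2=175.22_deg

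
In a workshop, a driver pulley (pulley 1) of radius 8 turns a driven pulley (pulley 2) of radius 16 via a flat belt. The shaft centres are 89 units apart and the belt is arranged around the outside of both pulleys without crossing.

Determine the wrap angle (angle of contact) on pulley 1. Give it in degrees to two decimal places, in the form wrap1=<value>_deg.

open belt: β = asin((r2−r1)/C) = asin(8/89) = 5.1571°
wrap1 = π − 2β = 169.6857°
wrap2 = π + 2β = 190.3143°

wrap1=169.69_deg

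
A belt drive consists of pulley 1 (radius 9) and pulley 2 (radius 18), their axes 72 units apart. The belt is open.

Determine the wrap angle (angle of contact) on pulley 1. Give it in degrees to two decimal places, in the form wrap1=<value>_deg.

open belt: β = asin((r2−r1)/C) = asin(9/72) = 7.1808°
wrap1 = π − 2β = 165.6385°
wrap2 = π + 2β = 194.3615°

wrap1=165.64_deg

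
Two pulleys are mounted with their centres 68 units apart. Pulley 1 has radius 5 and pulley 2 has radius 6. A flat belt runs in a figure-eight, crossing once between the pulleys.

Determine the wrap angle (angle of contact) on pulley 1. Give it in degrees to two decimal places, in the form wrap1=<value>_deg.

wrap1=198.62_deg

crossed belt: β = asin((r1+r2)/C) = asin(11/68) = 9.3093°
wrap1 = wrap2 = π + 2β = 198.6187°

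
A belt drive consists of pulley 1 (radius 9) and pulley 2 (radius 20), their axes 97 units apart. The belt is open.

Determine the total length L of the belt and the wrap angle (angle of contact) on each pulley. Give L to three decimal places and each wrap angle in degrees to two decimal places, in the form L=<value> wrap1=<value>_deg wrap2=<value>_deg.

L=286.355 wrap1=166.98_deg wrap2=193.02_deg

open belt: β = asin((r2−r1)/C) = asin(11/97) = 6.5115°
wrap1 = π − 2β = 166.9771°
wrap2 = π + 2β = 193.0229°
tangent length = C·cosβ = 96.3743
L = r1·wrap1 + r2·wrap2 + 2·C·cosβ = 9·2.9143 + 20·3.3689 + 2·96.3743 = 286.3550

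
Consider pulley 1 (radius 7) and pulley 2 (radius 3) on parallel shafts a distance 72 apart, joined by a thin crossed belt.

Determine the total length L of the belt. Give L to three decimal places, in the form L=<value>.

crossed belt: β = asin((r1+r2)/C) = asin(10/72) = 7.9836°
wrap1 = wrap2 = π + 2β = 195.9671°
tangent length = C·cosβ = 71.3022
L = (r1+r2)·wrap + 2·C·cosβ = 10·3.4203 + 2·71.3022 = 176.8071

L=176.807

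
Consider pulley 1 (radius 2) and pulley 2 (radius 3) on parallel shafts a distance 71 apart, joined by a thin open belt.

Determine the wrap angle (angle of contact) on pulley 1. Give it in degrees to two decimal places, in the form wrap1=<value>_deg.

open belt: β = asin((r2−r1)/C) = asin(1/71) = 0.8070°
wrap1 = π − 2β = 178.3860°
wrap2 = π + 2β = 181.6140°

wrap1=178.39_deg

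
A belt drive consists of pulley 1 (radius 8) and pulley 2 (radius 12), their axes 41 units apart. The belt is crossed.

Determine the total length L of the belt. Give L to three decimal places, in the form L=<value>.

L=154.797

crossed belt: β = asin((r1+r2)/C) = asin(20/41) = 29.1964°
wrap1 = wrap2 = π + 2β = 238.3928°
tangent length = C·cosβ = 35.7911
L = (r1+r2)·wrap + 2·C·cosβ = 20·4.1607 + 2·35.7911 = 154.7969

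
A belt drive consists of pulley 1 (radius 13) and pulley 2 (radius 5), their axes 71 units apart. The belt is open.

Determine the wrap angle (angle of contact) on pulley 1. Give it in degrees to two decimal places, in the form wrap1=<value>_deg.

wrap1=192.94_deg

open belt: β = asin((r2−r1)/C) = asin(-8/71) = -6.4696°
wrap1 = π − 2β = 192.9392°
wrap2 = π + 2β = 167.0608°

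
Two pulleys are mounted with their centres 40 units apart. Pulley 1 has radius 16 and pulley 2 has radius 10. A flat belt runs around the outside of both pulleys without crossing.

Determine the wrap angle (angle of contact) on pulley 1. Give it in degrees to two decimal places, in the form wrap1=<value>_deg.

open belt: β = asin((r2−r1)/C) = asin(-6/40) = -8.6269°
wrap1 = π − 2β = 197.2539°
wrap2 = π + 2β = 162.7461°

wrap1=197.25_deg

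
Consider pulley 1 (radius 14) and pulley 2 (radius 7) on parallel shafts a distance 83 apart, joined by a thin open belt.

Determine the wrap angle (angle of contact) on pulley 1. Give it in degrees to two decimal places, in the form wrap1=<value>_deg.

open belt: β = asin((r2−r1)/C) = asin(-7/83) = -4.8379°
wrap1 = π − 2β = 189.6758°
wrap2 = π + 2β = 170.3242°

wrap1=189.68_deg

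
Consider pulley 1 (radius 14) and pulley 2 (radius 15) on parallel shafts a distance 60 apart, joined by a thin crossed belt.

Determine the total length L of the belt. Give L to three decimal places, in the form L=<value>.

L=225.417

crossed belt: β = asin((r1+r2)/C) = asin(29/60) = 28.9033°
wrap1 = wrap2 = π + 2β = 237.8067°
tangent length = C·cosβ = 52.5262
L = (r1+r2)·wrap + 2·C·cosβ = 29·4.1505 + 2·52.5262 = 225.4171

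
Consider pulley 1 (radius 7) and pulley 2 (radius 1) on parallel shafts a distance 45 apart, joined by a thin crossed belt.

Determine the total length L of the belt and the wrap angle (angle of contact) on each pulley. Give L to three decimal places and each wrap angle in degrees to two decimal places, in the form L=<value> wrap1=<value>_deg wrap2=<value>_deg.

L=116.559 wrap1=200.48_deg wrap2=200.48_deg

crossed belt: β = asin((r1+r2)/C) = asin(8/45) = 10.2403°
wrap1 = wrap2 = π + 2β = 200.4807°
tangent length = C·cosβ = 44.2832
L = (r1+r2)·wrap + 2·C·cosβ = 8·3.4990 + 2·44.2832 = 116.5587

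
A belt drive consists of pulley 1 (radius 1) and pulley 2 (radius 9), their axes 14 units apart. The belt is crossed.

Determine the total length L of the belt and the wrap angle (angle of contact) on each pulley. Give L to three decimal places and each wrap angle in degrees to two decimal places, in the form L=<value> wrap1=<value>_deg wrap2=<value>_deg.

crossed belt: β = asin((r1+r2)/C) = asin(10/14) = 45.5847°
wrap1 = wrap2 = π + 2β = 271.1694°
tangent length = C·cosβ = 9.7980
L = (r1+r2)·wrap + 2·C·cosβ = 10·4.7328 + 2·9.7980 = 66.9239

L=66.924 wrap1=271.17_deg wrap2=271.17_deg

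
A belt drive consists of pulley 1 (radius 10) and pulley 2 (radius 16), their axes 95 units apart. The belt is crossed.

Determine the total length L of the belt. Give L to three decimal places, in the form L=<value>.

L=278.843

crossed belt: β = asin((r1+r2)/C) = asin(26/95) = 15.8836°
wrap1 = wrap2 = π + 2β = 211.7672°
tangent length = C·cosβ = 91.3729
L = (r1+r2)·wrap + 2·C·cosβ = 26·3.6960 + 2·91.3729 = 278.8426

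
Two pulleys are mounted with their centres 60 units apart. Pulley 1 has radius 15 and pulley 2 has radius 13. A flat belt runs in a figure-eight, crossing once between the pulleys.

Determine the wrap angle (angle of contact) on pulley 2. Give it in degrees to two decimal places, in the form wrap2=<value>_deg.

crossed belt: β = asin((r1+r2)/C) = asin(28/60) = 27.8181°
wrap1 = wrap2 = π + 2β = 235.6363°

wrap2=235.64_deg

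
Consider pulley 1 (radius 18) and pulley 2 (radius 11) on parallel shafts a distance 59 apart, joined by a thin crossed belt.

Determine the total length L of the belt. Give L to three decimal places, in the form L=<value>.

crossed belt: β = asin((r1+r2)/C) = asin(29/59) = 29.4409°
wrap1 = wrap2 = π + 2β = 238.8818°
tangent length = C·cosβ = 51.3809
L = (r1+r2)·wrap + 2·C·cosβ = 29·4.1693 + 2·51.3809 = 223.6708

L=223.671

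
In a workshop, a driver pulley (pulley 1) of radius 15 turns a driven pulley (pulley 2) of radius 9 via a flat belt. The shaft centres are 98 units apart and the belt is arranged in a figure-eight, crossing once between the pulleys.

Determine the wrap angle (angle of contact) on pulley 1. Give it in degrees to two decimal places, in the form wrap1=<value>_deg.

crossed belt: β = asin((r1+r2)/C) = asin(24/98) = 14.1758°
wrap1 = wrap2 = π + 2β = 208.3516°

wrap1=208.35_deg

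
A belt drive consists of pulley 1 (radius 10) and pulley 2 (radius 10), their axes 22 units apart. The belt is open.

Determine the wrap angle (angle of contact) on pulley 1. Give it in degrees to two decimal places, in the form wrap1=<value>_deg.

open belt: β = asin((r2−r1)/C) = asin(0/22) = 0.0000°
wrap1 = π − 2β = 180.0000°
wrap2 = π + 2β = 180.0000°

wrap1=180.00_deg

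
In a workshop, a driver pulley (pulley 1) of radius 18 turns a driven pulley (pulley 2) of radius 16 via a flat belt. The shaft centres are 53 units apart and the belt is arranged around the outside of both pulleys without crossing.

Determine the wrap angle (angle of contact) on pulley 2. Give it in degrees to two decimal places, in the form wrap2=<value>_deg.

wrap2=175.67_deg

open belt: β = asin((r2−r1)/C) = asin(-2/53) = -2.1626°
wrap1 = π − 2β = 184.3252°
wrap2 = π + 2β = 175.6748°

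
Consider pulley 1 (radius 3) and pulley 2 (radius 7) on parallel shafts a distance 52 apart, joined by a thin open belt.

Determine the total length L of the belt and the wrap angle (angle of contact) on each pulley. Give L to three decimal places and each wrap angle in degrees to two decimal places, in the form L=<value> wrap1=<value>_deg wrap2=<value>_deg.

open belt: β = asin((r2−r1)/C) = asin(4/52) = 4.4117°
wrap1 = π − 2β = 171.1765°
wrap2 = π + 2β = 188.8235°
tangent length = C·cosβ = 51.8459
L = r1·wrap1 + r2·wrap2 + 2·C·cosβ = 3·2.9876 + 7·3.2956 + 2·51.8459 = 135.7238

L=135.724 wrap1=171.18_deg wrap2=188.82_deg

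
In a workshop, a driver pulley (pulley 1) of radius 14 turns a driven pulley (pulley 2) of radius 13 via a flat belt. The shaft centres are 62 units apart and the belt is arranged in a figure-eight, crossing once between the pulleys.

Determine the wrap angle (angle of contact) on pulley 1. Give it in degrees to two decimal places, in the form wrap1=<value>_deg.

wrap1=231.63_deg

crossed belt: β = asin((r1+r2)/C) = asin(27/62) = 25.8161°
wrap1 = wrap2 = π + 2β = 231.6322°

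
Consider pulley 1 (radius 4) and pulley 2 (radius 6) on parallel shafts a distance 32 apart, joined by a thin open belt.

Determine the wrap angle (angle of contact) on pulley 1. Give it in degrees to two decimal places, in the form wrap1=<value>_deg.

wrap1=172.83_deg

open belt: β = asin((r2−r1)/C) = asin(2/32) = 3.5833°
wrap1 = π − 2β = 172.8334°
wrap2 = π + 2β = 187.1666°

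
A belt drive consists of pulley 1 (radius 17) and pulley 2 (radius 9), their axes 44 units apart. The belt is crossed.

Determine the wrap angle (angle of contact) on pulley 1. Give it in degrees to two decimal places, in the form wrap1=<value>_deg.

wrap1=252.44_deg

crossed belt: β = asin((r1+r2)/C) = asin(26/44) = 36.2215°
wrap1 = wrap2 = π + 2β = 252.4431°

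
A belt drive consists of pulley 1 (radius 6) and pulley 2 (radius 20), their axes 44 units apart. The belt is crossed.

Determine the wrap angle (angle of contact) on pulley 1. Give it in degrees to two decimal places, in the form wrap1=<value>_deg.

wrap1=252.44_deg

crossed belt: β = asin((r1+r2)/C) = asin(26/44) = 36.2215°
wrap1 = wrap2 = π + 2β = 252.4431°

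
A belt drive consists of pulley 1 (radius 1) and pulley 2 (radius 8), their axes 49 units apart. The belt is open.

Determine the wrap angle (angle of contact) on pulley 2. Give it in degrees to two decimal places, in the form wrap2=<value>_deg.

wrap2=196.43_deg

open belt: β = asin((r2−r1)/C) = asin(7/49) = 8.2132°
wrap1 = π − 2β = 163.5736°
wrap2 = π + 2β = 196.4264°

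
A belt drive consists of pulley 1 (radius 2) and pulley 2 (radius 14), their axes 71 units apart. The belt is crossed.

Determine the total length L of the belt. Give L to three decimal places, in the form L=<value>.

crossed belt: β = asin((r1+r2)/C) = asin(16/71) = 13.0236°
wrap1 = wrap2 = π + 2β = 206.0472°
tangent length = C·cosβ = 69.1737
L = (r1+r2)·wrap + 2·C·cosβ = 16·3.5962 + 2·69.1737 = 195.8866

L=195.887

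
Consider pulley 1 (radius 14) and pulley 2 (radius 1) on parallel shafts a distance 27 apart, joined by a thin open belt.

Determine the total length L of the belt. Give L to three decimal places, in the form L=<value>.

open belt: β = asin((r2−r1)/C) = asin(-13/27) = -28.7822°
wrap1 = π − 2β = 237.5644°
wrap2 = π + 2β = 122.4356°
tangent length = C·cosβ = 23.6643
L = r1·wrap1 + r2·wrap2 + 2·C·cosβ = 14·4.1463 + 1·2.1369 + 2·23.6643 = 107.5135

L=107.513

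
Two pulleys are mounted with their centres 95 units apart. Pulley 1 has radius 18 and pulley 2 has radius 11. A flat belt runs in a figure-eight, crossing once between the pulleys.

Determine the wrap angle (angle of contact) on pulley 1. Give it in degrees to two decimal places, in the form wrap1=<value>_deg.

crossed belt: β = asin((r1+r2)/C) = asin(29/95) = 17.7740°
wrap1 = wrap2 = π + 2β = 215.5480°

wrap1=215.55_deg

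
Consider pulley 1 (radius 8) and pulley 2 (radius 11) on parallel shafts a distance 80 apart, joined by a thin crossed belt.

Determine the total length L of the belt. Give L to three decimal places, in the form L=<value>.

crossed belt: β = asin((r1+r2)/C) = asin(19/80) = 13.7390°
wrap1 = wrap2 = π + 2β = 207.4781°
tangent length = C·cosβ = 77.7110
L = (r1+r2)·wrap + 2·C·cosβ = 19·3.6212 + 2·77.7110 = 224.2243

L=224.224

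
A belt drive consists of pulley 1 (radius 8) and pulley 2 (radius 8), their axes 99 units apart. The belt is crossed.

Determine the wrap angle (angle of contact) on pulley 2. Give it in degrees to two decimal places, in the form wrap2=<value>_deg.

crossed belt: β = asin((r1+r2)/C) = asin(16/99) = 9.3007°
wrap1 = wrap2 = π + 2β = 198.6014°

wrap2=198.60_deg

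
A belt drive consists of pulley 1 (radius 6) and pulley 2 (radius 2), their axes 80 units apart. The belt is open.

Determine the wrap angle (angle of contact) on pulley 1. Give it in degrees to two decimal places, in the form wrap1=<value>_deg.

wrap1=185.73_deg

open belt: β = asin((r2−r1)/C) = asin(-4/80) = -2.8660°
wrap1 = π − 2β = 185.7320°
wrap2 = π + 2β = 174.2680°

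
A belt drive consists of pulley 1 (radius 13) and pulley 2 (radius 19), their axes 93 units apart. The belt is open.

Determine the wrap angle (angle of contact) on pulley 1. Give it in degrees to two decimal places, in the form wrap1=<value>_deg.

open belt: β = asin((r2−r1)/C) = asin(6/93) = 3.6991°
wrap1 = π − 2β = 172.6019°
wrap2 = π + 2β = 187.3981°

wrap1=172.60_deg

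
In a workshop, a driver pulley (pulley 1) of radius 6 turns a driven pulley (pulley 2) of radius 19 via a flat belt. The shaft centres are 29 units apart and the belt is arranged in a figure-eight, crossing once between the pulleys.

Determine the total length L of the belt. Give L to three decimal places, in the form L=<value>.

L=159.901

crossed belt: β = asin((r1+r2)/C) = asin(25/29) = 59.5497°
wrap1 = wrap2 = π + 2β = 299.0994°
tangent length = C·cosβ = 14.6969
L = (r1+r2)·wrap + 2·C·cosβ = 25·5.2203 + 2·14.6969 = 159.9006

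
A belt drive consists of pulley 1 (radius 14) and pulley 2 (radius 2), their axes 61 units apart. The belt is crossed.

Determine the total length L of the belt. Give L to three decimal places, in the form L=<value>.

crossed belt: β = asin((r1+r2)/C) = asin(16/61) = 15.2063°
wrap1 = wrap2 = π + 2β = 210.4126°
tangent length = C·cosβ = 58.8643
L = (r1+r2)·wrap + 2·C·cosβ = 16·3.6724 + 2·58.8643 = 176.4868

L=176.487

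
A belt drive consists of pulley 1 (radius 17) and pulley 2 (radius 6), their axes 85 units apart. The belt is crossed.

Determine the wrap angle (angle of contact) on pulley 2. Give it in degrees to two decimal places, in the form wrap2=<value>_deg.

wrap2=211.40_deg

crossed belt: β = asin((r1+r2)/C) = asin(23/85) = 15.6993°
wrap1 = wrap2 = π + 2β = 211.3985°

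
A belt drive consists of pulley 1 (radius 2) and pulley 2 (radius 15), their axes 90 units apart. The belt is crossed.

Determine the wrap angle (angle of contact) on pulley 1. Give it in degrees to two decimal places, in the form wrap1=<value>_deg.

crossed belt: β = asin((r1+r2)/C) = asin(17/90) = 10.8879°
wrap1 = wrap2 = π + 2β = 201.7759°

wrap1=201.78_deg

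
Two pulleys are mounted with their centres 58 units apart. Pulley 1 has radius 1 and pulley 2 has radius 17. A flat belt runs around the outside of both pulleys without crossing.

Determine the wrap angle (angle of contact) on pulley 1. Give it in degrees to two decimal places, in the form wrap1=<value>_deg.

wrap1=147.97_deg

open belt: β = asin((r2−r1)/C) = asin(16/58) = 16.0134°
wrap1 = π − 2β = 147.9732°
wrap2 = π + 2β = 212.0268°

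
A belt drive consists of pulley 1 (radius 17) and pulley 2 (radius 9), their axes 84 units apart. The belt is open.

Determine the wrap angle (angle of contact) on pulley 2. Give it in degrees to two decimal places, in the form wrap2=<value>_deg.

open belt: β = asin((r2−r1)/C) = asin(-8/84) = -5.4650°
wrap1 = π − 2β = 190.9300°
wrap2 = π + 2β = 169.0700°

wrap2=169.07_deg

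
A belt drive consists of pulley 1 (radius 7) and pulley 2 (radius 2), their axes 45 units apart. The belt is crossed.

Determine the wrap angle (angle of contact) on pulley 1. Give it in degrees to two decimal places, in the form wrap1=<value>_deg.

wrap1=203.07_deg

crossed belt: β = asin((r1+r2)/C) = asin(9/45) = 11.5370°
wrap1 = wrap2 = π + 2β = 203.0739°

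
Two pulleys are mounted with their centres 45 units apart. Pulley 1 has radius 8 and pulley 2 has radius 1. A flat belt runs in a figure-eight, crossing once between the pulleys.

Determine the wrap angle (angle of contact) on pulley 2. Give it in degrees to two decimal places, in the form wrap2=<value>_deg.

wrap2=203.07_deg

crossed belt: β = asin((r1+r2)/C) = asin(9/45) = 11.5370°
wrap1 = wrap2 = π + 2β = 203.0739°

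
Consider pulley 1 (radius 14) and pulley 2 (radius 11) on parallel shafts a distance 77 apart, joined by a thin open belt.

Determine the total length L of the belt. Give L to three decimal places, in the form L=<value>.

open belt: β = asin((r2−r1)/C) = asin(-3/77) = -2.2329°
wrap1 = π − 2β = 184.4657°
wrap2 = π + 2β = 175.5343°
tangent length = C·cosβ = 76.9415
L = r1·wrap1 + r2·wrap2 + 2·C·cosβ = 14·3.2195 + 11·3.0637 + 2·76.9415 = 232.6567

L=232.657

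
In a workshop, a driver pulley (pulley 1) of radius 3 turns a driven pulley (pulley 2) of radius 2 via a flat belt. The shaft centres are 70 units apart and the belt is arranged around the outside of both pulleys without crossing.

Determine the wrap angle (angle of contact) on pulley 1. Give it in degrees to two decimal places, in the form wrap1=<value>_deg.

wrap1=181.64_deg

open belt: β = asin((r2−r1)/C) = asin(-1/70) = -0.8185°
wrap1 = π − 2β = 181.6371°
wrap2 = π + 2β = 178.3629°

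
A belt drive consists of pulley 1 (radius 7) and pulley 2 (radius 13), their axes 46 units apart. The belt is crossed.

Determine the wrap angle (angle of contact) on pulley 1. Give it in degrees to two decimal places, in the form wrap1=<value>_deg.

wrap1=231.54_deg

crossed belt: β = asin((r1+r2)/C) = asin(20/46) = 25.7715°
wrap1 = wrap2 = π + 2β = 231.5429°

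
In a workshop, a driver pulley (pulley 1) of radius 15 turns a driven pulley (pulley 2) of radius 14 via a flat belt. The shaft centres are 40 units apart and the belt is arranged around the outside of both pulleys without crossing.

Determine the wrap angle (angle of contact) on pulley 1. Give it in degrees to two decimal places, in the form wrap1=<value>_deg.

open belt: β = asin((r2−r1)/C) = asin(-1/40) = -1.4325°
wrap1 = π − 2β = 182.8651°
wrap2 = π + 2β = 177.1349°

wrap1=182.87_deg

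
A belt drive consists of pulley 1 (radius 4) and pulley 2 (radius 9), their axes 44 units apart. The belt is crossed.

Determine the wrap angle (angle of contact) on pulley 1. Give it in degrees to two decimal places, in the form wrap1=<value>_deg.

crossed belt: β = asin((r1+r2)/C) = asin(13/44) = 17.1848°
wrap1 = wrap2 = π + 2β = 214.3696°

wrap1=214.37_deg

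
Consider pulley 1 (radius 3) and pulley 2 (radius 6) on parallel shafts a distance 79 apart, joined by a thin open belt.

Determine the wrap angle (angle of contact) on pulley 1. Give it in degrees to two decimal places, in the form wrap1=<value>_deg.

open belt: β = asin((r2−r1)/C) = asin(3/79) = 2.1763°
wrap1 = π − 2β = 175.6474°
wrap2 = π + 2β = 184.3526°

wrap1=175.65_deg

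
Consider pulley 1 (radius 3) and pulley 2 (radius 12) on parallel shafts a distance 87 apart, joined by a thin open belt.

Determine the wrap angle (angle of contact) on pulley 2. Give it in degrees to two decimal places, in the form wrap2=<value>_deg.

open belt: β = asin((r2−r1)/C) = asin(9/87) = 5.9378°
wrap1 = π − 2β = 168.1245°
wrap2 = π + 2β = 191.8755°

wrap2=191.88_deg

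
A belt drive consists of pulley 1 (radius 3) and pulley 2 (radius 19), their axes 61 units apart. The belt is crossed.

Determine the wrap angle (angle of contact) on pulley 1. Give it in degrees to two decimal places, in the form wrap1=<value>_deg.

crossed belt: β = asin((r1+r2)/C) = asin(22/61) = 21.1405°
wrap1 = wrap2 = π + 2β = 222.2809°

wrap1=222.28_deg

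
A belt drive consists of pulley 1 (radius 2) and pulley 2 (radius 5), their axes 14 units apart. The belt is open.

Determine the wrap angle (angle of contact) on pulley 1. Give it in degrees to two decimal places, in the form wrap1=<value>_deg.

open belt: β = asin((r2−r1)/C) = asin(3/14) = 12.3736°
wrap1 = π − 2β = 155.2527°
wrap2 = π + 2β = 204.7473°

wrap1=155.25_deg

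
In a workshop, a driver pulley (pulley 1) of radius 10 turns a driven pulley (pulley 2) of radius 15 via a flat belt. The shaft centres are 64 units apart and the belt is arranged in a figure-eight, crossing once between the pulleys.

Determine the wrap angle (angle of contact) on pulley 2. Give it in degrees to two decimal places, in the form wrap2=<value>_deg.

wrap2=225.99_deg

crossed belt: β = asin((r1+r2)/C) = asin(25/64) = 22.9934°
wrap1 = wrap2 = π + 2β = 225.9868°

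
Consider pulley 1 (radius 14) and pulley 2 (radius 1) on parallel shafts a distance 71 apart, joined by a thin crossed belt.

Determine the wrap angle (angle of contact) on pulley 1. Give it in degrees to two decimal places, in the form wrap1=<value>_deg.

wrap1=204.39_deg

crossed belt: β = asin((r1+r2)/C) = asin(15/71) = 12.1966°
wrap1 = wrap2 = π + 2β = 204.3933°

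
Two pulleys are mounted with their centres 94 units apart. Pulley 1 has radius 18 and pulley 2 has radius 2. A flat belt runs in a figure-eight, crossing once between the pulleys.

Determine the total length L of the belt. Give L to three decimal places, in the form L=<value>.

L=255.103

crossed belt: β = asin((r1+r2)/C) = asin(20/94) = 12.2845°
wrap1 = wrap2 = π + 2β = 204.5690°
tangent length = C·cosβ = 91.8477
L = (r1+r2)·wrap + 2·C·cosβ = 20·3.5704 + 2·91.8477 = 255.1034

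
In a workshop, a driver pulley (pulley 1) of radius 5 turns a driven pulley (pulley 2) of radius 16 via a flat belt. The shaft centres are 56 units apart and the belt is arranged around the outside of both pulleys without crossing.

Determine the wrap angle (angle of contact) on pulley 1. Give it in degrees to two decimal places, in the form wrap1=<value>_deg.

wrap1=157.34_deg

open belt: β = asin((r2−r1)/C) = asin(11/56) = 11.3282°
wrap1 = π − 2β = 157.3436°
wrap2 = π + 2β = 202.6564°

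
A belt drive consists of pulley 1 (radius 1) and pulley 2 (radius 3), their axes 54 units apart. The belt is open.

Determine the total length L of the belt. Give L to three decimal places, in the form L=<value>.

open belt: β = asin((r2−r1)/C) = asin(2/54) = 2.1226°
wrap1 = π − 2β = 175.7549°
wrap2 = π + 2β = 184.2451°
tangent length = C·cosβ = 53.9630
L = r1·wrap1 + r2·wrap2 + 2·C·cosβ = 1·3.0675 + 3·3.2157 + 2·53.9630 = 120.6405

L=120.640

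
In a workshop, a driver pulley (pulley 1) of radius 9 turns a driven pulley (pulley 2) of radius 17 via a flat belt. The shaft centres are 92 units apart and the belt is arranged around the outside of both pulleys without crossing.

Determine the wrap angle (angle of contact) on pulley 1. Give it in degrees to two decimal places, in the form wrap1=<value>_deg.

wrap1=170.02_deg

open belt: β = asin((r2−r1)/C) = asin(8/92) = 4.9885°
wrap1 = π − 2β = 170.0229°
wrap2 = π + 2β = 189.9771°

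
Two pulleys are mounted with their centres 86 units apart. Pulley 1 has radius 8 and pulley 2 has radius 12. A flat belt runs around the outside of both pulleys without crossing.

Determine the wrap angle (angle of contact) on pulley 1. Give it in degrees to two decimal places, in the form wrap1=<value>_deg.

wrap1=174.67_deg

open belt: β = asin((r2−r1)/C) = asin(4/86) = 2.6659°
wrap1 = π − 2β = 174.6682°
wrap2 = π + 2β = 185.3318°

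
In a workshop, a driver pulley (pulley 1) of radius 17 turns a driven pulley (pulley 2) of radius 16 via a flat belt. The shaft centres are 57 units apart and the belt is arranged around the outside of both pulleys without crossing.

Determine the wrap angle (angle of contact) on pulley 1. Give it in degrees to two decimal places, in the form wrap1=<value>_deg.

wrap1=182.01_deg

open belt: β = asin((r2−r1)/C) = asin(-1/57) = -1.0052°
wrap1 = π − 2β = 182.0105°
wrap2 = π + 2β = 177.9895°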